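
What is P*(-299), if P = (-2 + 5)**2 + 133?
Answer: -42458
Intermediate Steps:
P = 142 (P = 3**2 + 133 = 9 + 133 = 142)
P*(-299) = 142*(-299) = -42458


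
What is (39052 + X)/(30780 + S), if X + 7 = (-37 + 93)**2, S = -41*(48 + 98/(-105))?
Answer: 632715/432754 ≈ 1.4621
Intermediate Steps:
S = -28946/15 (S = -41*(48 + 98*(-1/105)) = -41*(48 - 14/15) = -41*706/15 = -28946/15 ≈ -1929.7)
X = 3129 (X = -7 + (-37 + 93)**2 = -7 + 56**2 = -7 + 3136 = 3129)
(39052 + X)/(30780 + S) = (39052 + 3129)/(30780 - 28946/15) = 42181/(432754/15) = 42181*(15/432754) = 632715/432754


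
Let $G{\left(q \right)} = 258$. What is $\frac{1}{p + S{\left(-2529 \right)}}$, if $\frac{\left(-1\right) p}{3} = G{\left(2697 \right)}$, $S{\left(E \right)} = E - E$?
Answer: $- \frac{1}{774} \approx -0.001292$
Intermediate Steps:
$S{\left(E \right)} = 0$
$p = -774$ ($p = \left(-3\right) 258 = -774$)
$\frac{1}{p + S{\left(-2529 \right)}} = \frac{1}{-774 + 0} = \frac{1}{-774} = - \frac{1}{774}$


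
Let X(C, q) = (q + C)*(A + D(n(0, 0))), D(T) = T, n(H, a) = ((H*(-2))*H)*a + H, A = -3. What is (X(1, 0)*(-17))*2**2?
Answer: 204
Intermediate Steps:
n(H, a) = H - 2*a*H**2 (n(H, a) = ((-2*H)*H)*a + H = (-2*H**2)*a + H = -2*a*H**2 + H = H - 2*a*H**2)
X(C, q) = -3*C - 3*q (X(C, q) = (q + C)*(-3 + 0*(1 - 2*0*0)) = (C + q)*(-3 + 0*(1 + 0)) = (C + q)*(-3 + 0*1) = (C + q)*(-3 + 0) = (C + q)*(-3) = -3*C - 3*q)
(X(1, 0)*(-17))*2**2 = ((-3*1 - 3*0)*(-17))*2**2 = ((-3 + 0)*(-17))*4 = -3*(-17)*4 = 51*4 = 204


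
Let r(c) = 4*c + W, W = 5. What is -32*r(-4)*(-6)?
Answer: -2112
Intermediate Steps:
r(c) = 5 + 4*c (r(c) = 4*c + 5 = 5 + 4*c)
-32*r(-4)*(-6) = -32*(5 + 4*(-4))*(-6) = -32*(5 - 16)*(-6) = -32*(-11)*(-6) = 352*(-6) = -2112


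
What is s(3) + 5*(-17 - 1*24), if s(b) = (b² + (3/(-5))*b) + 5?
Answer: -964/5 ≈ -192.80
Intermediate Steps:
s(b) = 5 + b² - 3*b/5 (s(b) = (b² + (3*(-⅕))*b) + 5 = (b² - 3*b/5) + 5 = 5 + b² - 3*b/5)
s(3) + 5*(-17 - 1*24) = (5 + 3² - ⅗*3) + 5*(-17 - 1*24) = (5 + 9 - 9/5) + 5*(-17 - 24) = 61/5 + 5*(-41) = 61/5 - 205 = -964/5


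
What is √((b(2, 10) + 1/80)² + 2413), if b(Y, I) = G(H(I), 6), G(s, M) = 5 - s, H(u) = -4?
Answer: √15963041/80 ≈ 49.942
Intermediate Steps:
b(Y, I) = 9 (b(Y, I) = 5 - 1*(-4) = 5 + 4 = 9)
√((b(2, 10) + 1/80)² + 2413) = √((9 + 1/80)² + 2413) = √((721/80)² + 2413) = √(519841/6400 + 2413) = √(15963041/6400) = √15963041/80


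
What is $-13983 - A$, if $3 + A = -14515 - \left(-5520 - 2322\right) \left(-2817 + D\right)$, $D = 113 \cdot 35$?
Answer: $-8923661$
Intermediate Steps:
$D = 3955$
$A = 8909678$ ($A = -3 - \left(14515 + \left(-5520 - 2322\right) \left(-2817 + 3955\right)\right) = -3 - \left(14515 - 8924196\right) = -3 - -8909681 = -3 + \left(-14515 + 8924196\right) = -3 + 8909681 = 8909678$)
$-13983 - A = -13983 - 8909678 = -8923661$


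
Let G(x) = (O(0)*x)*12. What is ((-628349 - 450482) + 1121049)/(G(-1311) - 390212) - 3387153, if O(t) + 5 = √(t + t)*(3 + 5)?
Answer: -527637166837/155776 ≈ -3.3872e+6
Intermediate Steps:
O(t) = -5 + 8*√2*√t (O(t) = -5 + √(t + t)*(3 + 5) = -5 + √(2*t)*8 = -5 + (√2*√t)*8 = -5 + 8*√2*√t)
G(x) = -60*x (G(x) = ((-5 + 8*√2*√0)*x)*12 = ((-5 + 8*√2*0)*x)*12 = ((-5 + 0)*x)*12 = -5*x*12 = -60*x)
((-628349 - 450482) + 1121049)/(G(-1311) - 390212) - 3387153 = ((-628349 - 450482) + 1121049)/(-60*(-1311) - 390212) - 3387153 = (-1078831 + 1121049)/(78660 - 390212) - 3387153 = 42218/(-311552) - 3387153 = 42218*(-1/311552) - 3387153 = -21109/155776 - 3387153 = -527637166837/155776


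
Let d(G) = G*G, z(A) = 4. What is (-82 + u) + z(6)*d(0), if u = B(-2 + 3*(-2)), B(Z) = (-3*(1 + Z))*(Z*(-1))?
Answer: 86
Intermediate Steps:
B(Z) = -Z*(-3 - 3*Z) (B(Z) = (-3 - 3*Z)*(-Z) = -Z*(-3 - 3*Z))
u = 168 (u = 3*(-2 + 3*(-2))*(1 + (-2 + 3*(-2))) = 3*(-2 - 6)*(1 + (-2 - 6)) = 3*(-8)*(1 - 8) = 3*(-8)*(-7) = 168)
d(G) = G**2
(-82 + u) + z(6)*d(0) = (-82 + 168) + 4*0**2 = 86 + 4*0 = 86 + 0 = 86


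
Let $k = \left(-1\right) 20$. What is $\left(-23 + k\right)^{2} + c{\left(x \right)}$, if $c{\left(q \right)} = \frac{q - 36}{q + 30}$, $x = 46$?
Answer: $\frac{70267}{38} \approx 1849.1$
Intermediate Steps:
$c{\left(q \right)} = \frac{-36 + q}{30 + q}$
$k = -20$
$\left(-23 + k\right)^{2} + c{\left(x \right)} = \left(-23 - 20\right)^{2} + \frac{-36 + 46}{30 + 46} = \left(-43\right)^{2} + \frac{1}{76} \cdot 10 = 1849 + \frac{1}{76} \cdot 10 = 1849 + \frac{5}{38} = \frac{70267}{38}$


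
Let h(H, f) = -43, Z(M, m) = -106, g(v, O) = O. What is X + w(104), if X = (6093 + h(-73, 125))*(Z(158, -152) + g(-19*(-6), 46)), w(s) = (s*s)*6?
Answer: -298104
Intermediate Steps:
w(s) = 6*s² (w(s) = s²*6 = 6*s²)
X = -363000 (X = (6093 - 43)*(-106 + 46) = 6050*(-60) = -363000)
X + w(104) = -363000 + 6*104² = -363000 + 6*10816 = -363000 + 64896 = -298104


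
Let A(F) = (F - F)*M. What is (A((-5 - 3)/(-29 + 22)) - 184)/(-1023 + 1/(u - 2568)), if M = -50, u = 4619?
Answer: 94346/524543 ≈ 0.17986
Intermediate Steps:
A(F) = 0 (A(F) = (F - F)*(-50) = 0*(-50) = 0)
(A((-5 - 3)/(-29 + 22)) - 184)/(-1023 + 1/(u - 2568)) = (0 - 184)/(-1023 + 1/(4619 - 2568)) = -184/(-1023 + 1/2051) = -184/(-2098172/2051) = -184*(-2051/2098172) = 94346/524543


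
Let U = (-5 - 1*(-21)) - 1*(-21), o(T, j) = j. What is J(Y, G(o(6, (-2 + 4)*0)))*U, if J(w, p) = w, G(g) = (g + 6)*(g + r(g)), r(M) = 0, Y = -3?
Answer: -111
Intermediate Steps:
G(g) = g*(6 + g) (G(g) = (g + 6)*(g + 0) = (6 + g)*g = g*(6 + g))
U = 37 (U = (-5 + 21) + 21 = 16 + 21 = 37)
J(Y, G(o(6, (-2 + 4)*0)))*U = -3*37 = -111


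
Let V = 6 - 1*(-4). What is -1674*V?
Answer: -16740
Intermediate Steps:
V = 10 (V = 6 + 4 = 10)
-1674*V = -1674*10 = -16740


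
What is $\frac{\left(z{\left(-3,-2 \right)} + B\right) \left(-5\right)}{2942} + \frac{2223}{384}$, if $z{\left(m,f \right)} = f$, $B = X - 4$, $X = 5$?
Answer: $\frac{1090331}{188288} \approx 5.7908$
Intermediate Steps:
$B = 1$ ($B = 5 - 4 = 1$)
$\frac{\left(z{\left(-3,-2 \right)} + B\right) \left(-5\right)}{2942} + \frac{2223}{384} = \frac{\left(-2 + 1\right) \left(-5\right)}{2942} + \frac{2223}{384} = \left(-1\right) \left(-5\right) \frac{1}{2942} + 2223 \cdot \frac{1}{384} = 5 \cdot \frac{1}{2942} + \frac{741}{128} = \frac{5}{2942} + \frac{741}{128} = \frac{1090331}{188288}$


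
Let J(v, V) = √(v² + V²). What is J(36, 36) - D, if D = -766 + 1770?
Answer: -1004 + 36*√2 ≈ -953.09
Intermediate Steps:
D = 1004
J(v, V) = √(V² + v²)
J(36, 36) - D = √(36² + 36²) - 1*1004 = √(1296 + 1296) - 1004 = √2592 - 1004 = 36*√2 - 1004 = -1004 + 36*√2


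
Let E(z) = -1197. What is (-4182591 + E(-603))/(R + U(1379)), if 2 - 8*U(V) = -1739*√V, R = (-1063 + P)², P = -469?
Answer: -628444921142976/352541290862777 + 58204858656*√1379/352541290862777 ≈ -1.7765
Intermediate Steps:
R = 2347024 (R = (-1063 - 469)² = (-1532)² = 2347024)
U(V) = ¼ + 1739*√V/8 (U(V) = ¼ - (-1739)*√V/8 = ¼ + 1739*√V/8)
(-4182591 + E(-603))/(R + U(1379)) = (-4182591 - 1197)/(2347024 + (¼ + 1739*√1379/8)) = -4183788/(9388097/4 + 1739*√1379/8)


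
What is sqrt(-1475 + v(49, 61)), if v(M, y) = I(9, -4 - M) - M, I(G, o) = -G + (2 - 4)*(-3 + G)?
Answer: I*sqrt(1545) ≈ 39.307*I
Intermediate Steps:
I(G, o) = 6 - 3*G (I(G, o) = -G - 2*(-3 + G) = -G + (6 - 2*G) = 6 - 3*G)
v(M, y) = -21 - M (v(M, y) = (6 - 3*9) - M = (6 - 27) - M = -21 - M)
sqrt(-1475 + v(49, 61)) = sqrt(-1475 + (-21 - 1*49)) = sqrt(-1475 + (-21 - 49)) = sqrt(-1475 - 70) = sqrt(-1545) = I*sqrt(1545)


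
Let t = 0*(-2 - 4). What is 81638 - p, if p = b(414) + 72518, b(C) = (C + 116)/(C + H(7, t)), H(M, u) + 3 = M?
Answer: 1905815/209 ≈ 9118.7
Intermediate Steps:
t = 0 (t = 0*(-6) = 0)
H(M, u) = -3 + M
b(C) = (116 + C)/(4 + C) (b(C) = (C + 116)/(C + (-3 + 7)) = (116 + C)/(C + 4) = (116 + C)/(4 + C))
p = 15156527/209 (p = (116 + 414)/(4 + 414) + 72518 = 530/418 + 72518 = (1/418)*530 + 72518 = 265/209 + 72518 = 15156527/209 ≈ 72519.)
81638 - p = 81638 - 1*15156527/209 = 81638 - 15156527/209 = 1905815/209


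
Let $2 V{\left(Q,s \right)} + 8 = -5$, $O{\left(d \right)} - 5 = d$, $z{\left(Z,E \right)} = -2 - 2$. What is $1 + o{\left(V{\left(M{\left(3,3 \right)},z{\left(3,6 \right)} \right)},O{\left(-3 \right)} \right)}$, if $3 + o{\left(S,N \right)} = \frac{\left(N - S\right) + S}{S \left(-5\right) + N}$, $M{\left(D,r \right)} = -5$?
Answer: $- \frac{134}{69} \approx -1.942$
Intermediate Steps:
$z{\left(Z,E \right)} = -4$ ($z{\left(Z,E \right)} = -2 - 2 = -4$)
$O{\left(d \right)} = 5 + d$
$V{\left(Q,s \right)} = - \frac{13}{2}$ ($V{\left(Q,s \right)} = -4 + \frac{1}{2} \left(-5\right) = -4 - \frac{5}{2} = - \frac{13}{2}$)
$o{\left(S,N \right)} = -3 + \frac{N}{N - 5 S}$ ($o{\left(S,N \right)} = -3 + \frac{\left(N - S\right) + S}{S \left(-5\right) + N} = -3 + \frac{N}{- 5 S + N} = -3 + \frac{N}{N - 5 S}$)
$1 + o{\left(V{\left(M{\left(3,3 \right)},z{\left(3,6 \right)} \right)},O{\left(-3 \right)} \right)} = 1 + \frac{- 2 \left(5 - 3\right) + 15 \left(- \frac{13}{2}\right)}{\left(5 - 3\right) - - \frac{65}{2}} = 1 + \frac{\left(-2\right) 2 - \frac{195}{2}}{2 + \frac{65}{2}} = 1 + \frac{-4 - \frac{195}{2}}{\frac{69}{2}} = 1 + \frac{2}{69} \left(- \frac{203}{2}\right) = 1 - \frac{203}{69} = - \frac{134}{69}$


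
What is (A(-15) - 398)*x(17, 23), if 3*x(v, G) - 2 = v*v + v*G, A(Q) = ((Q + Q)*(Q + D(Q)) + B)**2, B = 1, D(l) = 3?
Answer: 88607486/3 ≈ 2.9536e+7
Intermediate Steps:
A(Q) = (1 + 2*Q*(3 + Q))**2 (A(Q) = ((Q + Q)*(Q + 3) + 1)**2 = ((2*Q)*(3 + Q) + 1)**2 = (2*Q*(3 + Q) + 1)**2 = (1 + 2*Q*(3 + Q))**2)
x(v, G) = 2/3 + v**2/3 + G*v/3 (x(v, G) = 2/3 + (v*v + v*G)/3 = 2/3 + (v**2 + G*v)/3 = 2/3 + (v**2/3 + G*v/3) = 2/3 + v**2/3 + G*v/3)
(A(-15) - 398)*x(17, 23) = ((1 + 2*(-15)**2 + 6*(-15))**2 - 398)*(2/3 + (1/3)*17**2 + (1/3)*23*17) = ((1 + 2*225 - 90)**2 - 398)*(2/3 + (1/3)*289 + 391/3) = ((1 + 450 - 90)**2 - 398)*(2/3 + 289/3 + 391/3) = (361**2 - 398)*(682/3) = (130321 - 398)*(682/3) = 129923*(682/3) = 88607486/3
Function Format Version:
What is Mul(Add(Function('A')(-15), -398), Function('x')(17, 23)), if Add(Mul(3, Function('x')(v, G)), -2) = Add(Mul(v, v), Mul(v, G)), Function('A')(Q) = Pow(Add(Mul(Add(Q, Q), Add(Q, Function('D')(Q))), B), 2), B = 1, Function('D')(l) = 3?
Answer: Rational(88607486, 3) ≈ 2.9536e+7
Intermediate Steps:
Function('A')(Q) = Pow(Add(1, Mul(2, Q, Add(3, Q))), 2) (Function('A')(Q) = Pow(Add(Mul(Add(Q, Q), Add(Q, 3)), 1), 2) = Pow(Add(Mul(Mul(2, Q), Add(3, Q)), 1), 2) = Pow(Add(Mul(2, Q, Add(3, Q)), 1), 2) = Pow(Add(1, Mul(2, Q, Add(3, Q))), 2))
Function('x')(v, G) = Add(Rational(2, 3), Mul(Rational(1, 3), Pow(v, 2)), Mul(Rational(1, 3), G, v)) (Function('x')(v, G) = Add(Rational(2, 3), Mul(Rational(1, 3), Add(Mul(v, v), Mul(v, G)))) = Add(Rational(2, 3), Mul(Rational(1, 3), Add(Pow(v, 2), Mul(G, v)))) = Add(Rational(2, 3), Add(Mul(Rational(1, 3), Pow(v, 2)), Mul(Rational(1, 3), G, v))) = Add(Rational(2, 3), Mul(Rational(1, 3), Pow(v, 2)), Mul(Rational(1, 3), G, v)))
Mul(Add(Function('A')(-15), -398), Function('x')(17, 23)) = Mul(Add(Pow(Add(1, Mul(2, Pow(-15, 2)), Mul(6, -15)), 2), -398), Add(Rational(2, 3), Mul(Rational(1, 3), Pow(17, 2)), Mul(Rational(1, 3), 23, 17))) = Mul(Add(Pow(Add(1, Mul(2, 225), -90), 2), -398), Add(Rational(2, 3), Mul(Rational(1, 3), 289), Rational(391, 3))) = Mul(Add(Pow(Add(1, 450, -90), 2), -398), Add(Rational(2, 3), Rational(289, 3), Rational(391, 3))) = Mul(Add(Pow(361, 2), -398), Rational(682, 3)) = Mul(Add(130321, -398), Rational(682, 3)) = Mul(129923, Rational(682, 3)) = Rational(88607486, 3)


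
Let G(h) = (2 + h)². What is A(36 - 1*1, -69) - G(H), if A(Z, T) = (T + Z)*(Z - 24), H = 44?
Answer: -2490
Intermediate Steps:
A(Z, T) = (-24 + Z)*(T + Z) (A(Z, T) = (T + Z)*(-24 + Z) = (-24 + Z)*(T + Z))
A(36 - 1*1, -69) - G(H) = ((36 - 1*1)² - 24*(-69) - 24*(36 - 1*1) - 69*(36 - 1*1)) - (2 + 44)² = ((36 - 1)² + 1656 - 24*(36 - 1) - 69*(36 - 1)) - 1*46² = (35² + 1656 - 24*35 - 69*35) - 1*2116 = (1225 + 1656 - 840 - 2415) - 2116 = -374 - 2116 = -2490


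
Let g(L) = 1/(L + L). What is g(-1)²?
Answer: ¼ ≈ 0.25000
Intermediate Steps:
g(L) = 1/(2*L)
g(-1)² = ((½)/(-1))² = ((½)*(-1))² = (-½)² = ¼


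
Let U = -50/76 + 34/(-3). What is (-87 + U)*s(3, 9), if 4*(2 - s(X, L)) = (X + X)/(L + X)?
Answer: -56425/304 ≈ -185.61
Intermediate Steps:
s(X, L) = 2 - X/(2*(L + X)) (s(X, L) = 2 - (X + X)/(4*(L + X)) = 2 - 2*X/(4*(L + X)) = 2 - X/(2*(L + X)))
U = -1367/114 (U = -50*1/76 + 34*(-⅓) = -25/38 - 34/3 = -1367/114 ≈ -11.991)
(-87 + U)*s(3, 9) = (-87 - 1367/114)*((2*9 + (3/2)*3)/(9 + 3)) = -11285*(18 + 9/2)/(114*12) = -11285*45/(1368*2) = -11285/114*15/8 = -56425/304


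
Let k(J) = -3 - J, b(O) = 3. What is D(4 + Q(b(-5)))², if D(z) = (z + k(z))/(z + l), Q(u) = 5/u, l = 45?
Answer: 81/23104 ≈ 0.0035059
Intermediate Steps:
D(z) = -3/(45 + z) (D(z) = (z + (-3 - z))/(z + 45) = -3/(45 + z))
D(4 + Q(b(-5)))² = (-3/(45 + (4 + 5/3)))² = (-3/(45 + 17/3))² = (-3/152/3)² = (-3*3/152)² = (-9/152)² = 81/23104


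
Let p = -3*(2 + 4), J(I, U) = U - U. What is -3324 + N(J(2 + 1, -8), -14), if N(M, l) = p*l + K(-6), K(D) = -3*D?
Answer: -3054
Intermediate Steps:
J(I, U) = 0
p = -18 (p = -3*6 = -18)
N(M, l) = 18 - 18*l (N(M, l) = -18*l - 3*(-6) = -18*l + 18 = 18 - 18*l)
-3324 + N(J(2 + 1, -8), -14) = -3324 + (18 - 18*(-14)) = -3324 + (18 + 252) = -3324 + 270 = -3054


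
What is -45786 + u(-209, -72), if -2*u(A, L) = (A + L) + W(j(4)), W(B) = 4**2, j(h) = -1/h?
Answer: -91307/2 ≈ -45654.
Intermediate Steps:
W(B) = 16
u(A, L) = -8 - A/2 - L/2 (u(A, L) = -((A + L) + 16)/2 = -(16 + A + L)/2 = -8 - A/2 - L/2)
-45786 + u(-209, -72) = -45786 + (-8 - 1/2*(-209) - 1/2*(-72)) = -45786 + (-8 + 209/2 + 36) = -45786 + 265/2 = -91307/2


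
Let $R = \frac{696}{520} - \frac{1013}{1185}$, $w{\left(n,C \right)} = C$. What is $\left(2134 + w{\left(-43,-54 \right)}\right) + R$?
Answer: $\frac{6409970}{3081} \approx 2080.5$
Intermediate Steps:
$R = \frac{1490}{3081}$ ($R = 696 \cdot \frac{1}{520} - \frac{1013}{1185} = \frac{87}{65} - \frac{1013}{1185} = \frac{1490}{3081} \approx 0.48361$)
$\left(2134 + w{\left(-43,-54 \right)}\right) + R = \left(2134 - 54\right) + \frac{1490}{3081} = 2080 + \frac{1490}{3081} = \frac{6409970}{3081}$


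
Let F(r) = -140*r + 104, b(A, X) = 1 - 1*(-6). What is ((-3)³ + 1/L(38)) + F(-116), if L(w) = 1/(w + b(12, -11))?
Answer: 16362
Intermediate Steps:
b(A, X) = 7 (b(A, X) = 1 + 6 = 7)
L(w) = 1/(7 + w) (L(w) = 1/(w + 7) = 1/(7 + w))
F(r) = 104 - 140*r
((-3)³ + 1/L(38)) + F(-116) = ((-3)³ + 1/(1/(7 + 38))) + (104 - 140*(-116)) = (-27 + 1/(1/45)) + (104 + 16240) = (-27 + 1/(1/45)) + 16344 = (-27 + 45) + 16344 = 18 + 16344 = 16362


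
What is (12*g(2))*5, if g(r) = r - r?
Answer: 0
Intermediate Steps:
g(r) = 0
(12*g(2))*5 = (12*0)*5 = 0*5 = 0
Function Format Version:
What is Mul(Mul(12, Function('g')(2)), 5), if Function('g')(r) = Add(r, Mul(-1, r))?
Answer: 0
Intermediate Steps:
Function('g')(r) = 0
Mul(Mul(12, Function('g')(2)), 5) = Mul(Mul(12, 0), 5) = Mul(0, 5) = 0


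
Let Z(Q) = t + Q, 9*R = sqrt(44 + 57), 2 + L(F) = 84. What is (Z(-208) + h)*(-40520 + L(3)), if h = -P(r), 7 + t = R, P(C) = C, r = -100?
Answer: 4650370 - 40438*sqrt(101)/9 ≈ 4.6052e+6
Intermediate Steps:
L(F) = 82 (L(F) = -2 + 84 = 82)
R = sqrt(101)/9 (R = sqrt(44 + 57)/9 = sqrt(101)/9 ≈ 1.1167)
t = -7 + sqrt(101)/9 ≈ -5.8833
Z(Q) = -7 + Q + sqrt(101)/9 (Z(Q) = (-7 + sqrt(101)/9) + Q = -7 + Q + sqrt(101)/9)
h = 100 (h = -1*(-100) = 100)
(Z(-208) + h)*(-40520 + L(3)) = ((-7 - 208 + sqrt(101)/9) + 100)*(-40520 + 82) = ((-215 + sqrt(101)/9) + 100)*(-40438) = (-115 + sqrt(101)/9)*(-40438) = 4650370 - 40438*sqrt(101)/9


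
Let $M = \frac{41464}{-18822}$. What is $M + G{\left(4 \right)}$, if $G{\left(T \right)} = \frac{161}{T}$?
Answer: $\frac{1432243}{37644} \approx 38.047$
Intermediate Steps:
$M = - \frac{20732}{9411}$ ($M = 41464 \left(- \frac{1}{18822}\right) = - \frac{20732}{9411} \approx -2.203$)
$M + G{\left(4 \right)} = - \frac{20732}{9411} + \frac{161}{4} = \frac{1432243}{37644}$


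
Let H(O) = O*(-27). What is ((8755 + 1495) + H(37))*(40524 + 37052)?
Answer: 717655576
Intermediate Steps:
H(O) = -27*O
((8755 + 1495) + H(37))*(40524 + 37052) = ((8755 + 1495) - 27*37)*(40524 + 37052) = (10250 - 999)*77576 = 9251*77576 = 717655576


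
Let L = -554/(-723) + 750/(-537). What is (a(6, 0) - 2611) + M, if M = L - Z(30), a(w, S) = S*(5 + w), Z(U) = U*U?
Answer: -454464671/129417 ≈ -3511.6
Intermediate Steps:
Z(U) = U²
L = -81584/129417 (L = -554*(-1/723) + 750*(-1/537) = 554/723 - 250/179 = -81584/129417 ≈ -0.63040)
M = -116556884/129417 (M = -81584/129417 - 1*30² = -81584/129417 - 1*900 = -81584/129417 - 900 = -116556884/129417 ≈ -900.63)
(a(6, 0) - 2611) + M = (0*(5 + 6) - 2611) - 116556884/129417 = (0*11 - 2611) - 116556884/129417 = (0 - 2611) - 116556884/129417 = -2611 - 116556884/129417 = -454464671/129417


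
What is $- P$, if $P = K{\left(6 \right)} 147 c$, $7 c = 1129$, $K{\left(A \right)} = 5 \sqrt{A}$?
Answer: $- 118545 \sqrt{6} \approx -2.9038 \cdot 10^{5}$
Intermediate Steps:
$c = \frac{1129}{7}$ ($c = \frac{1}{7} \cdot 1129 = \frac{1129}{7} \approx 161.29$)
$P = 118545 \sqrt{6}$ ($P = 5 \sqrt{6} \cdot 147 \cdot \frac{1129}{7} = 735 \sqrt{6} \cdot \frac{1129}{7} = 118545 \sqrt{6} \approx 2.9038 \cdot 10^{5}$)
$- P = - 118545 \sqrt{6}$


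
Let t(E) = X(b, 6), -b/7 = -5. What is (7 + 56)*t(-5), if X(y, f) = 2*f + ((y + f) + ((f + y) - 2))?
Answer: 5796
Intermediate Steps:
b = 35 (b = -7*(-5) = 35)
X(y, f) = -2 + 2*y + 4*f (X(y, f) = 2*f + ((f + y) + (-2 + f + y)) = 2*f + (-2 + 2*f + 2*y) = -2 + 2*y + 4*f)
t(E) = 92 (t(E) = -2 + 2*35 + 4*6 = -2 + 70 + 24 = 92)
(7 + 56)*t(-5) = (7 + 56)*92 = 63*92 = 5796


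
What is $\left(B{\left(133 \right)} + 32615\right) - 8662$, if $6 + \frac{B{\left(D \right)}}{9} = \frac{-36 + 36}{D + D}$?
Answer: $23899$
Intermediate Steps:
$B{\left(D \right)} = -54$ ($B{\left(D \right)} = -54 + 9 \frac{-36 + 36}{D + D} = -54 + 9 \frac{0}{2 D} = -54 + 9 \cdot 0 \frac{1}{2 D} = -54 + 9 \cdot 0 = -54 + 0 = -54$)
$\left(B{\left(133 \right)} + 32615\right) - 8662 = \left(-54 + 32615\right) - 8662 = 32561 - 8662 = 23899$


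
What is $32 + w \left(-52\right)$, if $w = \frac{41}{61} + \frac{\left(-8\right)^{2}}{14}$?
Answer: $- \frac{102764}{427} \approx -240.67$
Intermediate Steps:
$w = \frac{2239}{427}$ ($w = 41 \cdot \frac{1}{61} + 64 \cdot \frac{1}{14} = \frac{41}{61} + \frac{32}{7} = \frac{2239}{427} \approx 5.2436$)
$32 + w \left(-52\right) = 32 + \frac{2239}{427} \left(-52\right) = 32 - \frac{116428}{427} = - \frac{102764}{427}$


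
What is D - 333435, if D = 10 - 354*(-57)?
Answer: -313247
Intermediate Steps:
D = 20188 (D = 10 + 20178 = 20188)
D - 333435 = 20188 - 333435 = -313247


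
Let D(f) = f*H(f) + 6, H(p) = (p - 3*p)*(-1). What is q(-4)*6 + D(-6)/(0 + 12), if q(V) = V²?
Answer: 205/2 ≈ 102.50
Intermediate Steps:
H(p) = 2*p (H(p) = -2*p*(-1) = 2*p)
D(f) = 6 + 2*f² (D(f) = f*(2*f) + 6 = 2*f² + 6 = 6 + 2*f²)
q(-4)*6 + D(-6)/(0 + 12) = (-4)²*6 + (6 + 2*(-6)²)/(0 + 12) = 16*6 + (6 + 2*36)/12 = 96 + (6 + 72)*(1/12) = 96 + 78*(1/12) = 96 + 13/2 = 205/2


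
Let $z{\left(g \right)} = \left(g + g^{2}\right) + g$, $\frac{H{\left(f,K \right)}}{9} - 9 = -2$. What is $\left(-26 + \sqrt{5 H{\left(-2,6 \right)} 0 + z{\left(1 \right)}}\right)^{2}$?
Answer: $\left(26 - \sqrt{3}\right)^{2} \approx 588.93$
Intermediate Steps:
$H{\left(f,K \right)} = 63$ ($H{\left(f,K \right)} = 81 + 9 \left(-2\right) = 81 - 18 = 63$)
$z{\left(g \right)} = g^{2} + 2 g$
$\left(-26 + \sqrt{5 H{\left(-2,6 \right)} 0 + z{\left(1 \right)}}\right)^{2} = \left(-26 + \sqrt{5 \cdot 63 \cdot 0 + 1 \left(2 + 1\right)}\right)^{2} = \left(-26 + \sqrt{315 \cdot 0 + 1 \cdot 3}\right)^{2} = \left(-26 + \sqrt{0 + 3}\right)^{2} = \left(-26 + \sqrt{3}\right)^{2}$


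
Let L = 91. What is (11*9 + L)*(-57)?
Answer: -10830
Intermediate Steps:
(11*9 + L)*(-57) = (11*9 + 91)*(-57) = (99 + 91)*(-57) = 190*(-57) = -10830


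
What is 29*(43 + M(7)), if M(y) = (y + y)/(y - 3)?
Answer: 2697/2 ≈ 1348.5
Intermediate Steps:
M(y) = 2*y/(-3 + y) (M(y) = (2*y)/(-3 + y) = 2*y/(-3 + y))
29*(43 + M(7)) = 29*(43 + 2*7/(-3 + 7)) = 29*(43 + 2*7/4) = 29*(43 + 2*7*(¼)) = 29*(43 + 7/2) = 29*(93/2) = 2697/2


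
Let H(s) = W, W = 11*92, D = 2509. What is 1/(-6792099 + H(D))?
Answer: -1/6791087 ≈ -1.4725e-7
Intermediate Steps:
W = 1012
H(s) = 1012
1/(-6792099 + H(D)) = 1/(-6792099 + 1012) = 1/(-6791087) = -1/6791087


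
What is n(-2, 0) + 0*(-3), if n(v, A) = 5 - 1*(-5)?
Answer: 10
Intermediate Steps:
n(v, A) = 10 (n(v, A) = 5 + 5 = 10)
n(-2, 0) + 0*(-3) = 10 + 0*(-3) = 10 + 0 = 10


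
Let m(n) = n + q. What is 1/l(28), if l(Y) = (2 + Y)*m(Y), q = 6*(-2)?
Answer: 1/480 ≈ 0.0020833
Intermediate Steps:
q = -12
m(n) = -12 + n (m(n) = n - 12 = -12 + n)
l(Y) = (-12 + Y)*(2 + Y) (l(Y) = (2 + Y)*(-12 + Y) = (-12 + Y)*(2 + Y))
1/l(28) = 1/((-12 + 28)*(2 + 28)) = 1/(16*30) = 1/480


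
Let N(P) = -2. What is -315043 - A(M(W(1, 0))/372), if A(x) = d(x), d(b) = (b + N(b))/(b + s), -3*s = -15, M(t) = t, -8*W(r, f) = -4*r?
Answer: -1172273516/3721 ≈ -3.1504e+5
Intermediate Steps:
W(r, f) = r/2 (W(r, f) = -(-1)*r/2 = r/2)
s = 5 (s = -⅓*(-15) = 5)
d(b) = (-2 + b)/(5 + b) (d(b) = (b - 2)/(b + 5) = (-2 + b)/(5 + b))
A(x) = (-2 + x)/(5 + x)
-315043 - A(M(W(1, 0))/372) = -315043 - (-2 + ((½)*1)/372)/(5 + ((½)*1)/372) = -315043 - (-2 + (½)*(1/372))/(5 + (½)*(1/372)) = -315043 - (-2 + 1/744)/(5 + 1/744) = -315043 - (-1487)/(3721/744*744) = -315043 - 744*(-1487)/(3721*744) = -315043 - 1*(-1487/3721) = -315043 + 1487/3721 = -1172273516/3721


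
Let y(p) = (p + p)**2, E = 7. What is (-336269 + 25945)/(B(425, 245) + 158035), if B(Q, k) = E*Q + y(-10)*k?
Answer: -155162/129505 ≈ -1.1981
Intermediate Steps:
y(p) = 4*p**2 (y(p) = (2*p)**2 = 4*p**2)
B(Q, k) = 7*Q + 400*k (B(Q, k) = 7*Q + (4*(-10)**2)*k = 7*Q + (4*100)*k = 7*Q + 400*k)
(-336269 + 25945)/(B(425, 245) + 158035) = (-336269 + 25945)/((7*425 + 400*245) + 158035) = -310324/((2975 + 98000) + 158035) = -310324/(100975 + 158035) = -310324/259010 = -310324*1/259010 = -155162/129505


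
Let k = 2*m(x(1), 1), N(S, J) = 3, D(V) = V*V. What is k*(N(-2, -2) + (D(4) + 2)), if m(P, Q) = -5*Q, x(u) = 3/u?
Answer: -210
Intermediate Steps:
D(V) = V**2
k = -10 (k = 2*(-5*1) = 2*(-5) = -10)
k*(N(-2, -2) + (D(4) + 2)) = -10*(3 + (4**2 + 2)) = -10*(3 + (16 + 2)) = -10*(3 + 18) = -10*21 = -210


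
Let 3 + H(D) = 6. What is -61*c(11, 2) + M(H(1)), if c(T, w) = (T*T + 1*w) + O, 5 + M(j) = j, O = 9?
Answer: -8054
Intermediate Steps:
H(D) = 3 (H(D) = -3 + 6 = 3)
M(j) = -5 + j
c(T, w) = 9 + w + T² (c(T, w) = (T*T + 1*w) + 9 = (T² + w) + 9 = (w + T²) + 9 = 9 + w + T²)
-61*c(11, 2) + M(H(1)) = -61*(9 + 2 + 11²) + (-5 + 3) = -61*(9 + 2 + 121) - 2 = -61*132 - 2 = -8052 - 2 = -8054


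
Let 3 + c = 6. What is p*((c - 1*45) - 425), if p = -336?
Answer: 156912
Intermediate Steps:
c = 3 (c = -3 + 6 = 3)
p*((c - 1*45) - 425) = -336*((3 - 1*45) - 425) = -336*((3 - 45) - 425) = -336*(-42 - 425) = -336*(-467) = 156912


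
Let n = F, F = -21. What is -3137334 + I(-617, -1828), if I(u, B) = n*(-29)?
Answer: -3136725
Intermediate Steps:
n = -21
I(u, B) = 609 (I(u, B) = -21*(-29) = 609)
-3137334 + I(-617, -1828) = -3137334 + 609 = -3136725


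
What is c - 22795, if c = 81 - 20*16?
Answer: -23034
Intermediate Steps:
c = -239 (c = 81 - 320 = -239)
c - 22795 = -239 - 22795 = -23034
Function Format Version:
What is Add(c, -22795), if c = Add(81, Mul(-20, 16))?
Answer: -23034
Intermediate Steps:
c = -239 (c = Add(81, -320) = -239)
Add(c, -22795) = Add(-239, -22795) = -23034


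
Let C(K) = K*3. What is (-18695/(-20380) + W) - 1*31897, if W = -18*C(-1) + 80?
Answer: -129462249/4076 ≈ -31762.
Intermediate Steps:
C(K) = 3*K
W = 134 (W = -54*(-1) + 80 = -18*(-3) + 80 = 54 + 80 = 134)
(-18695/(-20380) + W) - 1*31897 = (-18695/(-20380) + 134) - 1*31897 = (-18695*(-1/20380) + 134) - 31897 = (3739/4076 + 134) - 31897 = 549923/4076 - 31897 = -129462249/4076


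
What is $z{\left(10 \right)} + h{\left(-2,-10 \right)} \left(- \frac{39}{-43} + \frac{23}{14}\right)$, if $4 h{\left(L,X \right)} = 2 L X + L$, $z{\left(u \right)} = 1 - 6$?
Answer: $\frac{23145}{1204} \approx 19.223$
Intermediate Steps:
$z{\left(u \right)} = -5$
$h{\left(L,X \right)} = \frac{L}{4} + \frac{L X}{2}$ ($h{\left(L,X \right)} = \frac{2 L X + L}{4} = \frac{L + 2 L X}{4} = \frac{L}{4} + \frac{L X}{2}$)
$z{\left(10 \right)} + h{\left(-2,-10 \right)} \left(- \frac{39}{-43} + \frac{23}{14}\right) = -5 + \frac{1}{4} \left(-2\right) \left(1 + 2 \left(-10\right)\right) \left(- \frac{39}{-43} + \frac{23}{14}\right) = -5 + \frac{1}{4} \left(-2\right) \left(1 - 20\right) \left(\left(-39\right) \left(- \frac{1}{43}\right) + 23 \cdot \frac{1}{14}\right) = -5 + \frac{1}{4} \left(-2\right) \left(-19\right) \left(\frac{39}{43} + \frac{23}{14}\right) = -5 + \frac{19}{2} \cdot \frac{1535}{602} = -5 + \frac{29165}{1204} = \frac{23145}{1204}$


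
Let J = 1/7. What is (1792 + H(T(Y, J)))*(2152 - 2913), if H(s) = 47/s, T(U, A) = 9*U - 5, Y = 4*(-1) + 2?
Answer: -31329609/23 ≈ -1.3622e+6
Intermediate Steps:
J = ⅐ (J = 1*(⅐) = ⅐ ≈ 0.14286)
Y = -2 (Y = -4 + 2 = -2)
T(U, A) = -5 + 9*U
(1792 + H(T(Y, J)))*(2152 - 2913) = (1792 + 47/(-5 + 9*(-2)))*(2152 - 2913) = (1792 + 47/(-5 - 18))*(-761) = (1792 + 47/(-23))*(-761) = (1792 + 47*(-1/23))*(-761) = (1792 - 47/23)*(-761) = (41169/23)*(-761) = -31329609/23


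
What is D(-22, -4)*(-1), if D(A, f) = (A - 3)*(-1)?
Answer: -25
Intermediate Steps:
D(A, f) = 3 - A (D(A, f) = (-3 + A)*(-1) = 3 - A)
D(-22, -4)*(-1) = (3 - 1*(-22))*(-1) = (3 + 22)*(-1) = 25*(-1) = -25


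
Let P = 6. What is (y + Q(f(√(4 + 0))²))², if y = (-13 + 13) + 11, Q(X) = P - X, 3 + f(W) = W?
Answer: 256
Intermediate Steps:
f(W) = -3 + W
Q(X) = 6 - X
y = 11 (y = 0 + 11 = 11)
(y + Q(f(√(4 + 0))²))² = (11 + (6 - (-3 + √(4 + 0))²))² = (11 + (6 - (-3 + √4)²))² = (11 + (6 - (-3 + 2)²))² = (11 + (6 - 1*(-1)²))² = (11 + (6 - 1*1))² = (11 + (6 - 1))² = (11 + 5)² = 16² = 256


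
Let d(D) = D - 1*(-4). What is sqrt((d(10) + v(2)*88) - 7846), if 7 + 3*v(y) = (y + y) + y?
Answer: 4*I*sqrt(4422)/3 ≈ 88.664*I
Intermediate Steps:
d(D) = 4 + D (d(D) = D + 4 = 4 + D)
v(y) = -7/3 + y (v(y) = -7/3 + ((y + y) + y)/3 = -7/3 + (2*y + y)/3 = -7/3 + (3*y)/3 = -7/3 + y)
sqrt((d(10) + v(2)*88) - 7846) = sqrt(((4 + 10) + (-7/3 + 2)*88) - 7846) = sqrt((14 - 1/3*88) - 7846) = sqrt((14 - 88/3) - 7846) = sqrt(-46/3 - 7846) = sqrt(-23584/3) = 4*I*sqrt(4422)/3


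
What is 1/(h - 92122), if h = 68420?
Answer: -1/23702 ≈ -4.2191e-5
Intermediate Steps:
1/(h - 92122) = 1/(68420 - 92122) = 1/(-23702) = -1/23702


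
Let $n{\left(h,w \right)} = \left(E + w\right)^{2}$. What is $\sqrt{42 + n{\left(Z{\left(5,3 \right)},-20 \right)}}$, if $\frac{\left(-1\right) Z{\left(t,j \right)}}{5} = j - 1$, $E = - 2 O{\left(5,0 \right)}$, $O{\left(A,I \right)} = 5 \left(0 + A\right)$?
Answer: $\sqrt{4942} \approx 70.299$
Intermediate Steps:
$O{\left(A,I \right)} = 5 A$
$E = -50$ ($E = - 2 \cdot 5 \cdot 5 = \left(-2\right) 25 = -50$)
$Z{\left(t,j \right)} = 5 - 5 j$ ($Z{\left(t,j \right)} = - 5 \left(j - 1\right) = - 5 \left(-1 + j\right) = 5 - 5 j$)
$n{\left(h,w \right)} = \left(-50 + w\right)^{2}$
$\sqrt{42 + n{\left(Z{\left(5,3 \right)},-20 \right)}} = \sqrt{42 + \left(-50 - 20\right)^{2}} = \sqrt{42 + \left(-70\right)^{2}} = \sqrt{42 + 4900} = \sqrt{4942}$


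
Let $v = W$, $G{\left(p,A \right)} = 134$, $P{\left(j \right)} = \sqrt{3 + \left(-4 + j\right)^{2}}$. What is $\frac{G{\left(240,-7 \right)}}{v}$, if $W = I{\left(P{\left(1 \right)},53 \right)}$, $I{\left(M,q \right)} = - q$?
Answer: $- \frac{134}{53} \approx -2.5283$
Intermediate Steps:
$W = -53$ ($W = \left(-1\right) 53 = -53$)
$v = -53$
$\frac{G{\left(240,-7 \right)}}{v} = \frac{134}{-53} = 134 \left(- \frac{1}{53}\right) = - \frac{134}{53}$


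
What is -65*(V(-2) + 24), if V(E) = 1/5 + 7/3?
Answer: -5174/3 ≈ -1724.7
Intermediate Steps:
V(E) = 38/15 (V(E) = 1*(⅕) + 7*(⅓) = ⅕ + 7/3 = 38/15)
-65*(V(-2) + 24) = -65*(38/15 + 24) = -65*398/15 = -5174/3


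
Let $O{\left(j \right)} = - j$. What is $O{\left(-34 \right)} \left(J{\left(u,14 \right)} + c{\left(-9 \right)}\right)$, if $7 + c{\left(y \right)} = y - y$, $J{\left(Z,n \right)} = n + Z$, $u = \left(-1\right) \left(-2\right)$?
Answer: $306$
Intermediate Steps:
$u = 2$
$J{\left(Z,n \right)} = Z + n$
$c{\left(y \right)} = -7$ ($c{\left(y \right)} = -7 + \left(y - y\right) = -7 + 0 = -7$)
$O{\left(-34 \right)} \left(J{\left(u,14 \right)} + c{\left(-9 \right)}\right) = \left(-1\right) \left(-34\right) \left(\left(2 + 14\right) - 7\right) = 34 \left(16 - 7\right) = 34 \cdot 9 = 306$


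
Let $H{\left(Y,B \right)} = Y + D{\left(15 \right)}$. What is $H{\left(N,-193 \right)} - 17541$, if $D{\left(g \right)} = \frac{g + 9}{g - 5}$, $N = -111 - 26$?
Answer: $- \frac{88378}{5} \approx -17676.0$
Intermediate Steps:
$N = -137$
$D{\left(g \right)} = \frac{9 + g}{-5 + g}$
$H{\left(Y,B \right)} = \frac{12}{5} + Y$ ($H{\left(Y,B \right)} = Y + \frac{9 + 15}{-5 + 15} = Y + \frac{1}{10} \cdot 24 = Y + \frac{12}{5} = \frac{12}{5} + Y$)
$H{\left(N,-193 \right)} - 17541 = \left(\frac{12}{5} - 137\right) - 17541 = - \frac{673}{5} - 17541 = - \frac{88378}{5}$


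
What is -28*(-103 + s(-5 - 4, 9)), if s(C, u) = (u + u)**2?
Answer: -6188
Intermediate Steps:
s(C, u) = 4*u**2 (s(C, u) = (2*u)**2 = 4*u**2)
-28*(-103 + s(-5 - 4, 9)) = -28*(-103 + 4*9**2) = -28*(-103 + 4*81) = -28*(-103 + 324) = -28*221 = -6188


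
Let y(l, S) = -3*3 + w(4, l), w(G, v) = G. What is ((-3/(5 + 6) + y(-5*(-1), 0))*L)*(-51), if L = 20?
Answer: 59160/11 ≈ 5378.2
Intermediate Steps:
y(l, S) = -5 (y(l, S) = -3*3 + 4 = -9 + 4 = -5)
((-3/(5 + 6) + y(-5*(-1), 0))*L)*(-51) = ((-3/(5 + 6) - 5)*20)*(-51) = ((-3/11 - 5)*20)*(-51) = -58/11*20*(-51) = -1160/11*(-51) = 59160/11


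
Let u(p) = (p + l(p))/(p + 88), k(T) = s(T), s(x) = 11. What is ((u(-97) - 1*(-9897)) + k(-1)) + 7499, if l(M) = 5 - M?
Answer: 156658/9 ≈ 17406.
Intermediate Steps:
k(T) = 11
u(p) = 5/(88 + p) (u(p) = (p + (5 - p))/(p + 88) = 5/(88 + p))
((u(-97) - 1*(-9897)) + k(-1)) + 7499 = ((5/(88 - 97) - 1*(-9897)) + 11) + 7499 = ((5/(-9) + 9897) + 11) + 7499 = ((5*(-1/9) + 9897) + 11) + 7499 = ((-5/9 + 9897) + 11) + 7499 = (89068/9 + 11) + 7499 = 89167/9 + 7499 = 156658/9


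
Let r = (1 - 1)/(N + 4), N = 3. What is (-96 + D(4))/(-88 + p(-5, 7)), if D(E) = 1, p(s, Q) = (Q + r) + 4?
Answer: 95/77 ≈ 1.2338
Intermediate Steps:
r = 0 (r = (1 - 1)/(3 + 4) = 0/7 = 0*(⅐) = 0)
p(s, Q) = 4 + Q (p(s, Q) = (Q + 0) + 4 = Q + 4 = 4 + Q)
(-96 + D(4))/(-88 + p(-5, 7)) = (-96 + 1)/(-88 + (4 + 7)) = -95/(-88 + 11) = -95/(-77) = -95*(-1/77) = 95/77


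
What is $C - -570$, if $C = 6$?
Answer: $576$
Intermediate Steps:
$C - -570 = 6 - -570 = 6 + 570 = 576$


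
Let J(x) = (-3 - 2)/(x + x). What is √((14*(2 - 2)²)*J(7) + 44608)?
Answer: 8*√697 ≈ 211.21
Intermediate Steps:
J(x) = -5/(2*x) (J(x) = -5*1/(2*x) = -5/(2*x))
√((14*(2 - 2)²)*J(7) + 44608) = √((14*(2 - 2)²)*(-5/2/7) + 44608) = √((14*0²)*(-5/2*⅐) + 44608) = √((14*0)*(-5/14) + 44608) = √(0*(-5/14) + 44608) = √(0 + 44608) = √44608 = 8*√697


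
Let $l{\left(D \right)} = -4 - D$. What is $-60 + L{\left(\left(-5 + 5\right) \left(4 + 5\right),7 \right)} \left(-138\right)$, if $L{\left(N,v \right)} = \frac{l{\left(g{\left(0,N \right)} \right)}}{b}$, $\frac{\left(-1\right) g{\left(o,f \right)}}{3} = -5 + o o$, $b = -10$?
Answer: $- \frac{1611}{5} \approx -322.2$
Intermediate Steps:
$g{\left(o,f \right)} = 15 - 3 o^{2}$ ($g{\left(o,f \right)} = - 3 \left(-5 + o o\right) = - 3 \left(-5 + o^{2}\right) = 15 - 3 o^{2}$)
$L{\left(N,v \right)} = \frac{19}{10}$ ($L{\left(N,v \right)} = \frac{-4 - \left(15 - 3 \cdot 0^{2}\right)}{-10} = \left(-4 - \left(15 - 0\right)\right) \left(- \frac{1}{10}\right) = \left(-4 - \left(15 + 0\right)\right) \left(- \frac{1}{10}\right) = \left(-4 - 15\right) \left(- \frac{1}{10}\right) = \left(-19\right) \left(- \frac{1}{10}\right) = \frac{19}{10}$)
$-60 + L{\left(\left(-5 + 5\right) \left(4 + 5\right),7 \right)} \left(-138\right) = -60 + \frac{19}{10} \left(-138\right) = -60 - \frac{1311}{5} = - \frac{1611}{5}$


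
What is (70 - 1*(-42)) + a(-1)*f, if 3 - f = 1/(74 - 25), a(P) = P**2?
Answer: 5634/49 ≈ 114.98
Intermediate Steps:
f = 146/49 (f = 3 - 1/(74 - 25) = 3 - 1/49 = 146/49 ≈ 2.9796)
(70 - 1*(-42)) + a(-1)*f = (70 - 1*(-42)) + (-1)**2*(146/49) = (70 + 42) + 1*(146/49) = 112 + 146/49 = 5634/49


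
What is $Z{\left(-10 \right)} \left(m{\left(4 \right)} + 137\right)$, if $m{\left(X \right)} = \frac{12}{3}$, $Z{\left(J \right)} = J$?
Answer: $-1410$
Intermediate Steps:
$m{\left(X \right)} = 4$ ($m{\left(X \right)} = 12 \cdot \frac{1}{3} = 4$)
$Z{\left(-10 \right)} \left(m{\left(4 \right)} + 137\right) = - 10 \left(4 + 137\right) = \left(-10\right) 141 = -1410$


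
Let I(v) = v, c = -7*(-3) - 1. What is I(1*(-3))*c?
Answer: -60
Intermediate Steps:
c = 20 (c = 21 - 1 = 20)
I(1*(-3))*c = (1*(-3))*20 = -3*20 = -60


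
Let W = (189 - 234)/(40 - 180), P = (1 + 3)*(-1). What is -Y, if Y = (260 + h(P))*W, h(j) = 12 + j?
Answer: -603/7 ≈ -86.143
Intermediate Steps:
P = -4 (P = 4*(-1) = -4)
W = 9/28 (W = -45/(-140) = -45*(-1/140) = 9/28 ≈ 0.32143)
Y = 603/7 (Y = (260 + (12 - 4))*(9/28) = (260 + 8)*(9/28) = 268*(9/28) = 603/7 ≈ 86.143)
-Y = -1*603/7 = -603/7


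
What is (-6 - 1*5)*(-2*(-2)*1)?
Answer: -44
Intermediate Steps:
(-6 - 1*5)*(-2*(-2)*1) = (-6 - 5)*(4*1) = -11*4 = -44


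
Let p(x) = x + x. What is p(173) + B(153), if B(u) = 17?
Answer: 363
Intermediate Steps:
p(x) = 2*x
p(173) + B(153) = 2*173 + 17 = 346 + 17 = 363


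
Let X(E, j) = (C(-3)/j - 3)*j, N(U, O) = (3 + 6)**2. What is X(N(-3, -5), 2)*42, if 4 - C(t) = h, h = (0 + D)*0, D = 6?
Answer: -84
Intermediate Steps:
h = 0 (h = (0 + 6)*0 = 6*0 = 0)
C(t) = 4 (C(t) = 4 - 1*0 = 4 + 0 = 4)
N(U, O) = 81 (N(U, O) = 9**2 = 81)
X(E, j) = j*(-3 + 4/j) (X(E, j) = (4/j - 3)*j = (-3 + 4/j)*j = j*(-3 + 4/j))
X(N(-3, -5), 2)*42 = (4 - 3*2)*42 = (4 - 6)*42 = -2*42 = -84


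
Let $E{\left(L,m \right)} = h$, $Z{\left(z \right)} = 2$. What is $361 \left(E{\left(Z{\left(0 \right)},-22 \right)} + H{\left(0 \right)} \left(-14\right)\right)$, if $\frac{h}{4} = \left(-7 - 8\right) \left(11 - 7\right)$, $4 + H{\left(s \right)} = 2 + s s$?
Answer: $-76532$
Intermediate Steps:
$H{\left(s \right)} = -2 + s^{2}$ ($H{\left(s \right)} = -4 + \left(2 + s s\right) = -4 + \left(2 + s^{2}\right) = -2 + s^{2}$)
$h = -240$ ($h = 4 \left(-7 - 8\right) \left(11 - 7\right) = 4 \left(\left(-15\right) 4\right) = 4 \left(-60\right) = -240$)
$E{\left(L,m \right)} = -240$
$361 \left(E{\left(Z{\left(0 \right)},-22 \right)} + H{\left(0 \right)} \left(-14\right)\right) = 361 \left(-240 + \left(-2 + 0^{2}\right) \left(-14\right)\right) = 361 \left(-240 + \left(-2 + 0\right) \left(-14\right)\right) = 361 \left(-240 - -28\right) = 361 \left(-240 + 28\right) = 361 \left(-212\right) = -76532$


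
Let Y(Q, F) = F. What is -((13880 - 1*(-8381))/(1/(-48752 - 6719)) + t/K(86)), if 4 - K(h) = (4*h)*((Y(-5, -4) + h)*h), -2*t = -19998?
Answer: 998526143728001/808628 ≈ 1.2348e+9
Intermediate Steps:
t = 9999 (t = -½*(-19998) = 9999)
K(h) = 4 - 4*h²*(-4 + h) (K(h) = 4 - 4*h*(-4 + h)*h = 4 - 4*h*h*(-4 + h) = 4 - 4*h²*(-4 + h))
-((13880 - 1*(-8381))/(1/(-48752 - 6719)) + t/K(86)) = -((13880 - 1*(-8381))/(1/(-48752 - 6719)) + 9999/(4 - 4*86³ + 16*86²)) = -((13880 + 8381)/(1/(-55471)) + 9999/(4 - 4*636056 + 16*7396)) = -(22261/(-1/55471) + 9999/(4 - 2544224 + 118336)) = -(22261*(-55471) + 9999/(-2425884)) = -(-1234839931 + 9999*(-1/2425884)) = -(-1234839931 - 3333/808628) = -1*(-998526143728001/808628) = 998526143728001/808628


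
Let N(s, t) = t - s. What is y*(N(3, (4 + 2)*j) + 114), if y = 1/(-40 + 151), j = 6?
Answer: 49/37 ≈ 1.3243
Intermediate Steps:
y = 1/111 ≈ 0.0090090
y*(N(3, (4 + 2)*j) + 114) = (((4 + 2)*6 - 1*3) + 114)/111 = ((6*6 - 3) + 114)/111 = ((36 - 3) + 114)/111 = (33 + 114)/111 = (1/111)*147 = 49/37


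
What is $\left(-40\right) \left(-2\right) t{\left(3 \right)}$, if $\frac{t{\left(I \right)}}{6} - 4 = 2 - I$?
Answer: $1440$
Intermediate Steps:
$t{\left(I \right)} = 36 - 6 I$ ($t{\left(I \right)} = 24 + 6 \left(2 - I\right) = 24 - \left(-12 + 6 I\right) = 36 - 6 I$)
$\left(-40\right) \left(-2\right) t{\left(3 \right)} = \left(-40\right) \left(-2\right) \left(36 - 18\right) = 80 \left(36 - 18\right) = 80 \cdot 18 = 1440$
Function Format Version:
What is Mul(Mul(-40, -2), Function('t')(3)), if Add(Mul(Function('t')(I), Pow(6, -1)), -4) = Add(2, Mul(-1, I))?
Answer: 1440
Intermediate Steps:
Function('t')(I) = Add(36, Mul(-6, I)) (Function('t')(I) = Add(24, Mul(6, Add(2, Mul(-1, I)))) = Add(24, Add(12, Mul(-6, I))) = Add(36, Mul(-6, I)))
Mul(Mul(-40, -2), Function('t')(3)) = Mul(Mul(-40, -2), Add(36, Mul(-6, 3))) = Mul(80, Add(36, -18)) = Mul(80, 18) = 1440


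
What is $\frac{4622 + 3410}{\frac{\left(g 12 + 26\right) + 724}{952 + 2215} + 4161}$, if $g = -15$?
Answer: $\frac{25437344}{13178457} \approx 1.9302$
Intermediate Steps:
$\frac{4622 + 3410}{\frac{\left(g 12 + 26\right) + 724}{952 + 2215} + 4161} = \frac{4622 + 3410}{\frac{\left(\left(-15\right) 12 + 26\right) + 724}{952 + 2215} + 4161} = \frac{8032}{\frac{\left(-180 + 26\right) + 724}{3167} + 4161} = \frac{8032}{\left(-154 + 724\right) \frac{1}{3167} + 4161} = \frac{8032}{570 \cdot \frac{1}{3167} + 4161} = \frac{8032}{\frac{570}{3167} + 4161} = \frac{8032}{\frac{13178457}{3167}} = 8032 \cdot \frac{3167}{13178457} = \frac{25437344}{13178457}$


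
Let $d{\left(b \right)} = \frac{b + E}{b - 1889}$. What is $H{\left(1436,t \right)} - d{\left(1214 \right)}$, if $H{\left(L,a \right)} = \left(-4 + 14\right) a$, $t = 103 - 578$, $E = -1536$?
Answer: $- \frac{3206572}{675} \approx -4750.5$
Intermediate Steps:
$d{\left(b \right)} = \frac{-1536 + b}{-1889 + b}$ ($d{\left(b \right)} = \frac{b - 1536}{b - 1889} = \frac{-1536 + b}{-1889 + b}$)
$t = -475$
$H{\left(L,a \right)} = 10 a$
$H{\left(1436,t \right)} - d{\left(1214 \right)} = 10 \left(-475\right) - \frac{-1536 + 1214}{-1889 + 1214} = -4750 - \frac{1}{-675} \left(-322\right) = -4750 - \left(- \frac{1}{675}\right) \left(-322\right) = -4750 - \frac{322}{675} = - \frac{3206572}{675}$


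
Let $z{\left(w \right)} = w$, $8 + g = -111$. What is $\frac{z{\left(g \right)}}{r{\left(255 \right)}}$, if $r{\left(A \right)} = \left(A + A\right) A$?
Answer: $- \frac{7}{7650} \approx -0.00091503$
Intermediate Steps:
$g = -119$ ($g = -8 - 111 = -119$)
$r{\left(A \right)} = 2 A^{2}$ ($r{\left(A \right)} = 2 A A = 2 A^{2}$)
$\frac{z{\left(g \right)}}{r{\left(255 \right)}} = - \frac{119}{2 \cdot 255^{2}} = - \frac{119}{2 \cdot 65025} = - \frac{119}{130050} = \left(-119\right) \frac{1}{130050} = - \frac{7}{7650}$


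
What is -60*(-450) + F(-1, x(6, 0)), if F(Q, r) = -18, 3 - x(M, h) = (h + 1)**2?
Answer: 26982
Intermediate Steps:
x(M, h) = 3 - (1 + h)**2 (x(M, h) = 3 - (h + 1)**2 = 3 - (1 + h)**2)
-60*(-450) + F(-1, x(6, 0)) = -60*(-450) - 18 = 27000 - 18 = 26982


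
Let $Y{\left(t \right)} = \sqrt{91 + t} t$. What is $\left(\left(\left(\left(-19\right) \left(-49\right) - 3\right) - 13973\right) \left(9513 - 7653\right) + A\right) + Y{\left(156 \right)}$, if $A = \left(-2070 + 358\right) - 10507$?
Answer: $-24275919 + 156 \sqrt{247} \approx -2.4273 \cdot 10^{7}$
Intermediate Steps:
$Y{\left(t \right)} = t \sqrt{91 + t}$
$A = -12219$ ($A = -1712 - 10507 = -12219$)
$\left(\left(\left(\left(-19\right) \left(-49\right) - 3\right) - 13973\right) \left(9513 - 7653\right) + A\right) + Y{\left(156 \right)} = \left(\left(\left(\left(-19\right) \left(-49\right) - 3\right) - 13973\right) \left(9513 - 7653\right) - 12219\right) + 156 \sqrt{91 + 156} = \left(\left(\left(931 - 3\right) - 13973\right) 1860 - 12219\right) + 156 \sqrt{247} = \left(\left(928 - 13973\right) 1860 - 12219\right) + 156 \sqrt{247} = \left(\left(-13045\right) 1860 - 12219\right) + 156 \sqrt{247} = \left(-24263700 - 12219\right) + 156 \sqrt{247} = -24275919 + 156 \sqrt{247}$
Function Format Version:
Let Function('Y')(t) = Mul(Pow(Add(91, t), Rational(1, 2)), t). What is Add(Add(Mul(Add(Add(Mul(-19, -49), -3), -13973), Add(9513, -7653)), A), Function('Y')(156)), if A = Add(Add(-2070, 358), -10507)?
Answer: Add(-24275919, Mul(156, Pow(247, Rational(1, 2)))) ≈ -2.4273e+7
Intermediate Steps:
Function('Y')(t) = Mul(t, Pow(Add(91, t), Rational(1, 2)))
A = -12219 (A = Add(-1712, -10507) = -12219)
Add(Add(Mul(Add(Add(Mul(-19, -49), -3), -13973), Add(9513, -7653)), A), Function('Y')(156)) = Add(Add(Mul(Add(Add(Mul(-19, -49), -3), -13973), Add(9513, -7653)), -12219), Mul(156, Pow(Add(91, 156), Rational(1, 2)))) = Add(Add(Mul(Add(Add(931, -3), -13973), 1860), -12219), Mul(156, Pow(247, Rational(1, 2)))) = Add(Add(Mul(Add(928, -13973), 1860), -12219), Mul(156, Pow(247, Rational(1, 2)))) = Add(Add(Mul(-13045, 1860), -12219), Mul(156, Pow(247, Rational(1, 2)))) = Add(Add(-24263700, -12219), Mul(156, Pow(247, Rational(1, 2)))) = Add(-24275919, Mul(156, Pow(247, Rational(1, 2))))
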